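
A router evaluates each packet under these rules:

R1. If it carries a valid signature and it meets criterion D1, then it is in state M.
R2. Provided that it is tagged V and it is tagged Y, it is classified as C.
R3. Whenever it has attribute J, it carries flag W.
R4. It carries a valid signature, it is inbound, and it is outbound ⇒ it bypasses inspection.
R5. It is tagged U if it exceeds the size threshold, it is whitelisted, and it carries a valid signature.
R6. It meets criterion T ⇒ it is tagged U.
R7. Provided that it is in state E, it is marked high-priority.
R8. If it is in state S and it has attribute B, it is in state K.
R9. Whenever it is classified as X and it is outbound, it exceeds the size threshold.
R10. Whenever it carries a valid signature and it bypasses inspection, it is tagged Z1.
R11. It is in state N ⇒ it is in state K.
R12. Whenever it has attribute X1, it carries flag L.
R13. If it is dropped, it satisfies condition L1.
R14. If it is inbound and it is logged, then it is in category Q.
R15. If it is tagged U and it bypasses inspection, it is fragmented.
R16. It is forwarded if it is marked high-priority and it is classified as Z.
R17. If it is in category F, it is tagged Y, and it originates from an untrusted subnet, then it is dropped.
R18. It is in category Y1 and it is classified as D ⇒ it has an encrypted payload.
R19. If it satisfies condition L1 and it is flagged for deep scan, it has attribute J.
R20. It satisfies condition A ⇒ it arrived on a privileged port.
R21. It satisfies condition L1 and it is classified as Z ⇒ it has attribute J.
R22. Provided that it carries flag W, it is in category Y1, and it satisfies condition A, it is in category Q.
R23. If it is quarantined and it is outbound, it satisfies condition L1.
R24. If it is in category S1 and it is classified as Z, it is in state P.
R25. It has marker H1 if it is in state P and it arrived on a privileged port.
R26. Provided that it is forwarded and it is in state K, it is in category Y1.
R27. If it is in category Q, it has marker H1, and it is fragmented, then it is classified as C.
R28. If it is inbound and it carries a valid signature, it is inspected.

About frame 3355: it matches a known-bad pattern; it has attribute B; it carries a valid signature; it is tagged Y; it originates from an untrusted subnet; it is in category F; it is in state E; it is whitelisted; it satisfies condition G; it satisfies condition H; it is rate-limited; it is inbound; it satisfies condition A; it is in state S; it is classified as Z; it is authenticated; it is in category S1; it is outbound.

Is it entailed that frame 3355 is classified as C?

Forward chaining from the given facts derives: bypasses inspection, is marked high-priority, is in state K, is tagged Z1, is forwarded, is dropped, arrived on a privileged port, is in state P, has marker H1, is in category Y1, is inspected, satisfies condition L1, has attribute J, carries flag W, is in category Q.
Rules concluding "it is classified as C": R2 needs "it is tagged V"; R27 needs "it is fragmented" — none of these are established.

No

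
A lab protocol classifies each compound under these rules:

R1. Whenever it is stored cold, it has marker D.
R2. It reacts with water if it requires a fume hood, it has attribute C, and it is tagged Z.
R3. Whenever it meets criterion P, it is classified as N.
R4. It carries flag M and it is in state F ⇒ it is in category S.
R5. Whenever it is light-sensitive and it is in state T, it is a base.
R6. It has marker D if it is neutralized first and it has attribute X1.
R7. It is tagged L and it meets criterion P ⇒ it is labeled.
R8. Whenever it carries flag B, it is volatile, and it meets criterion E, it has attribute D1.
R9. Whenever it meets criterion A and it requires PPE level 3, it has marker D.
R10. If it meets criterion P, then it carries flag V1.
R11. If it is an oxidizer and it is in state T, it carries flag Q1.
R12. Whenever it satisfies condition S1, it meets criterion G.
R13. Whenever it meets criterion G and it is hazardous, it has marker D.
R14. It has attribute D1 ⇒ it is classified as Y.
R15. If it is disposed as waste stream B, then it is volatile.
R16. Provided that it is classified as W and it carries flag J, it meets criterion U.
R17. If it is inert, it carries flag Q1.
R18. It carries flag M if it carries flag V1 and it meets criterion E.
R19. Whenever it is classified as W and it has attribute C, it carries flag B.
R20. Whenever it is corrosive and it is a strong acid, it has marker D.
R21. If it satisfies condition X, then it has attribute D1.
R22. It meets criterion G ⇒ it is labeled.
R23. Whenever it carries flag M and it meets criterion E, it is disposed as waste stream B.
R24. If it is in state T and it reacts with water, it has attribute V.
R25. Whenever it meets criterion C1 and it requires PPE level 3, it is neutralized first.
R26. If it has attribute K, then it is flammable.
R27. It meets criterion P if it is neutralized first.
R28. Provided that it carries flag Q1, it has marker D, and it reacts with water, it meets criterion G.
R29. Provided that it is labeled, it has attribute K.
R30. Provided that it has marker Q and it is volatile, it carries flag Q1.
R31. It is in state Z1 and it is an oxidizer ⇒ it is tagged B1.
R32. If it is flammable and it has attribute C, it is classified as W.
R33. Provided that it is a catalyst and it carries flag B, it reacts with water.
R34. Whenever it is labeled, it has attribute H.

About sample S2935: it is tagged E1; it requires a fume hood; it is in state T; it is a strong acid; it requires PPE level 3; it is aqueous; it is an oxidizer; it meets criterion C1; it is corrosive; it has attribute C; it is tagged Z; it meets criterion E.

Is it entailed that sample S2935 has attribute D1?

Yes

By R2 (it requires a fume hood, it has attribute C, it is tagged Z): it reacts with water.
By R11 (it is an oxidizer, it is in state T): it carries flag Q1.
By R20 (it is corrosive, it is a strong acid): it has marker D.
By R25 (it meets criterion C1, it requires PPE level 3): it is neutralized first.
By R27 (it is neutralized first): it meets criterion P.
By R28 (it carries flag Q1, it has marker D, it reacts with water): it meets criterion G.
By R10 (it meets criterion P): it carries flag V1.
By R18 (it carries flag V1, it meets criterion E): it carries flag M.
By R22 (it meets criterion G): it is labeled.
By R23 (it carries flag M, it meets criterion E): it is disposed as waste stream B.
By R29 (it is labeled): it has attribute K.
By R15 (it is disposed as waste stream B): it is volatile.
By R26 (it has attribute K): it is flammable.
By R32 (it is flammable, it has attribute C): it is classified as W.
By R19 (it is classified as W, it has attribute C): it carries flag B.
By R8 (it carries flag B, it is volatile, it meets criterion E): it has attribute D1.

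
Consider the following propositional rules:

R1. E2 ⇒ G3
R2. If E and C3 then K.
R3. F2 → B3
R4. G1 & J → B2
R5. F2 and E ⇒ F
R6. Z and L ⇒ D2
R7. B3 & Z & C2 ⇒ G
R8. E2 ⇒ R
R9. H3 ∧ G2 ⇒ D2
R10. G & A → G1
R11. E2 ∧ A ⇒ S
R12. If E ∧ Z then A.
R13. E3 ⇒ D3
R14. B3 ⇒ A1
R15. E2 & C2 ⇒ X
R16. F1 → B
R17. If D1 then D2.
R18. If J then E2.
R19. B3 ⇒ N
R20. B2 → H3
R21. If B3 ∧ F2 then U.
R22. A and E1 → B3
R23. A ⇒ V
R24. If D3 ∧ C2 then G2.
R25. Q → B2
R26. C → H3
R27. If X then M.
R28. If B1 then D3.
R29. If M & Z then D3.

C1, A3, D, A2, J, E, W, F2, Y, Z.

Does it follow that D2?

No

Forward chaining from the given facts derives: B3, F, A, A1, E2, N, U, V, G3, R, S.
Rules concluding D2: R6 needs L; R9 needs H3; R17 needs D1 — none of these are established.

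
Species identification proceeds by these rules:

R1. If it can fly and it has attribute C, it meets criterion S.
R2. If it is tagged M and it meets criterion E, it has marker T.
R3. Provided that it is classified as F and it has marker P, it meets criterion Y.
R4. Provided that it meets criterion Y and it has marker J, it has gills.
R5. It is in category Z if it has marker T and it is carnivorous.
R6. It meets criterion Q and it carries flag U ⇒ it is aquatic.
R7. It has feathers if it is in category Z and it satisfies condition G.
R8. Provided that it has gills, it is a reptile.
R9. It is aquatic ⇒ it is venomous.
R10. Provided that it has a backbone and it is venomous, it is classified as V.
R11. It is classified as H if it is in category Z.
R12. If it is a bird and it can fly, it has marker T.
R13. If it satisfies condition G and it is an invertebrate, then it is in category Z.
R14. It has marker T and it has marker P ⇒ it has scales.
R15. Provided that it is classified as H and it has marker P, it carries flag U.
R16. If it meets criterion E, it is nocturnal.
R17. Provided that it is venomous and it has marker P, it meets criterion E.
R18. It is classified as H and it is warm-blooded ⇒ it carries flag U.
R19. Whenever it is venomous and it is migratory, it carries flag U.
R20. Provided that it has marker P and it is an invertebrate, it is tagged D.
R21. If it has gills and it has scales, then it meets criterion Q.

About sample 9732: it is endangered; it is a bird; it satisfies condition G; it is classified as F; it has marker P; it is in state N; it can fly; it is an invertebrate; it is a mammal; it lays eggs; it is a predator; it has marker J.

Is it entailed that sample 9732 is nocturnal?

Yes

By R3 (it is classified as F, it has marker P): it meets criterion Y.
By R4 (it meets criterion Y, it has marker J): it has gills.
By R12 (it is a bird, it can fly): it has marker T.
By R13 (it satisfies condition G, it is an invertebrate): it is in category Z.
By R14 (it has marker T, it has marker P): it has scales.
By R21 (it has gills, it has scales): it meets criterion Q.
By R11 (it is in category Z): it is classified as H.
By R15 (it is classified as H, it has marker P): it carries flag U.
By R6 (it meets criterion Q, it carries flag U): it is aquatic.
By R9 (it is aquatic): it is venomous.
By R17 (it is venomous, it has marker P): it meets criterion E.
By R16 (it meets criterion E): it is nocturnal.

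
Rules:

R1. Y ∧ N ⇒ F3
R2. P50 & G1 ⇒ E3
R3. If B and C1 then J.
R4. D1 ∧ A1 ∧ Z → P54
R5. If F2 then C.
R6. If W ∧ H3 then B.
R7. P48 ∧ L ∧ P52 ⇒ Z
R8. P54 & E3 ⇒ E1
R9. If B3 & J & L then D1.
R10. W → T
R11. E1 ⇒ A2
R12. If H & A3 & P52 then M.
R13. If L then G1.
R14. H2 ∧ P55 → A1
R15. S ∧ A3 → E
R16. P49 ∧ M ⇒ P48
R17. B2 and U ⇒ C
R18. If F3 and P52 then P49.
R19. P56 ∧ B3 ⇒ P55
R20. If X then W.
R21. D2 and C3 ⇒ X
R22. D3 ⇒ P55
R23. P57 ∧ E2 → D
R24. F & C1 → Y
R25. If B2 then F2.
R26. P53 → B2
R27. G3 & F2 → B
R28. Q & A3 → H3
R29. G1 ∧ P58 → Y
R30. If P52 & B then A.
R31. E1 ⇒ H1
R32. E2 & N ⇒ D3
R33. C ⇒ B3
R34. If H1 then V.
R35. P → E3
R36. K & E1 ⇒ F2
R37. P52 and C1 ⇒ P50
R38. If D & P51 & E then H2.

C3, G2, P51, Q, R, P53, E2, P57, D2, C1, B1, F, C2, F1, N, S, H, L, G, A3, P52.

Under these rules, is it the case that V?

Yes

M  (by R12: H, A3, P52)
G1  (by R13: L)
E  (by R15: S, A3)
X  (by R21: D2, C3)
D  (by R23: P57, E2)
Y  (by R24: F, C1)
B2  (by R26: P53)
H3  (by R28: Q, A3)
D3  (by R32: E2, N)
P50  (by R37: P52, C1)
H2  (by R38: D, P51, E)
F3  (by R1: Y, N)
E3  (by R2: P50, G1)
P49  (by R18: F3, P52)
W  (by R20: X)
P55  (by R22: D3)
F2  (by R25: B2)
C  (by R5: F2)
B  (by R6: W, H3)
A1  (by R14: H2, P55)
P48  (by R16: P49, M)
B3  (by R33: C)
J  (by R3: B, C1)
Z  (by R7: P48, L, P52)
D1  (by R9: B3, J, L)
P54  (by R4: D1, A1, Z)
E1  (by R8: P54, E3)
H1  (by R31: E1)
V  (by R34: H1)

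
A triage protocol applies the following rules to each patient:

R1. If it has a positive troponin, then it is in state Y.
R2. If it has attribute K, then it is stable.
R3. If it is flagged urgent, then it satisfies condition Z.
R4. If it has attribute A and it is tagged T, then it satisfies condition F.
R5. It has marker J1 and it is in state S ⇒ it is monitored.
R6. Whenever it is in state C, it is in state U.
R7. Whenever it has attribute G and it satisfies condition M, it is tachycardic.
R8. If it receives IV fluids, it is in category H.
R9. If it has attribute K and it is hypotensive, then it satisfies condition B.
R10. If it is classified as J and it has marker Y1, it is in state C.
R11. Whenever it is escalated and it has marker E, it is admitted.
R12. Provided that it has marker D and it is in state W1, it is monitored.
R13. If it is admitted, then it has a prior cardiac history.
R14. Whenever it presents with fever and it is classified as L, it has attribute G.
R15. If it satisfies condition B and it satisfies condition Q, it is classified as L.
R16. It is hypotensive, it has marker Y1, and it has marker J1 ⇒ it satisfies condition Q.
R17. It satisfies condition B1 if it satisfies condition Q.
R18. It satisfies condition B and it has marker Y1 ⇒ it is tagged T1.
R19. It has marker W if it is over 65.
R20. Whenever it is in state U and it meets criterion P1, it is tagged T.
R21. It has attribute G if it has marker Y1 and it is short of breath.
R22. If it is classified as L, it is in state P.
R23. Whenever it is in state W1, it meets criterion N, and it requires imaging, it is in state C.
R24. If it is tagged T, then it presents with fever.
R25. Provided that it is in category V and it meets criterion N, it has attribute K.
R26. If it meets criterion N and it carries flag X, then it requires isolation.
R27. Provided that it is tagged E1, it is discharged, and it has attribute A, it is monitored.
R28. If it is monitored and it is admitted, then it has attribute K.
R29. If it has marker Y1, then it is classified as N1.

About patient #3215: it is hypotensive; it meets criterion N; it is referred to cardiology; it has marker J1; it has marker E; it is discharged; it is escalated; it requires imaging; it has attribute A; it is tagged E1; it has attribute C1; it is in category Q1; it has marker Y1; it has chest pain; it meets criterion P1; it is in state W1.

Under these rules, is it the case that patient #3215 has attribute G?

By R11 (it is escalated, it has marker E): it is admitted.
By R16 (it is hypotensive, it has marker Y1, it has marker J1): it satisfies condition Q.
By R23 (it is in state W1, it meets criterion N, it requires imaging): it is in state C.
By R27 (it is tagged E1, it is discharged, it has attribute A): it is monitored.
By R28 (it is monitored, it is admitted): it has attribute K.
By R6 (it is in state C): it is in state U.
By R9 (it has attribute K, it is hypotensive): it satisfies condition B.
By R15 (it satisfies condition B, it satisfies condition Q): it is classified as L.
By R20 (it is in state U, it meets criterion P1): it is tagged T.
By R24 (it is tagged T): it presents with fever.
By R14 (it presents with fever, it is classified as L): it has attribute G.

Yes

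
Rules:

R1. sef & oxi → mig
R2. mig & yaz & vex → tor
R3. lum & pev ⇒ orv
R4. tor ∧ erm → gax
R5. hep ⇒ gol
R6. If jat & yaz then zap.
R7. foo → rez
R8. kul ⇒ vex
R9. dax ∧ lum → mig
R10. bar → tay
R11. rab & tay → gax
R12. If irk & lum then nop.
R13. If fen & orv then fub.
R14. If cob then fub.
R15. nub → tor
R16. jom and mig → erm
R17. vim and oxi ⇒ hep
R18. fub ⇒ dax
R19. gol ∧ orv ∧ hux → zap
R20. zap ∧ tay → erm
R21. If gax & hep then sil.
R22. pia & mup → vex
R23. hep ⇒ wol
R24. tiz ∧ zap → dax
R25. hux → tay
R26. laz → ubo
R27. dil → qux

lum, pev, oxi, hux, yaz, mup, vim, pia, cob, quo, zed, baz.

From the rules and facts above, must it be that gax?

Yes

orv  (by R3: lum, pev)
fub  (by R14: cob)
hep  (by R17: vim, oxi)
dax  (by R18: fub)
vex  (by R22: pia, mup)
tay  (by R25: hux)
gol  (by R5: hep)
mig  (by R9: dax, lum)
zap  (by R19: gol, orv, hux)
erm  (by R20: zap, tay)
tor  (by R2: mig, yaz, vex)
gax  (by R4: tor, erm)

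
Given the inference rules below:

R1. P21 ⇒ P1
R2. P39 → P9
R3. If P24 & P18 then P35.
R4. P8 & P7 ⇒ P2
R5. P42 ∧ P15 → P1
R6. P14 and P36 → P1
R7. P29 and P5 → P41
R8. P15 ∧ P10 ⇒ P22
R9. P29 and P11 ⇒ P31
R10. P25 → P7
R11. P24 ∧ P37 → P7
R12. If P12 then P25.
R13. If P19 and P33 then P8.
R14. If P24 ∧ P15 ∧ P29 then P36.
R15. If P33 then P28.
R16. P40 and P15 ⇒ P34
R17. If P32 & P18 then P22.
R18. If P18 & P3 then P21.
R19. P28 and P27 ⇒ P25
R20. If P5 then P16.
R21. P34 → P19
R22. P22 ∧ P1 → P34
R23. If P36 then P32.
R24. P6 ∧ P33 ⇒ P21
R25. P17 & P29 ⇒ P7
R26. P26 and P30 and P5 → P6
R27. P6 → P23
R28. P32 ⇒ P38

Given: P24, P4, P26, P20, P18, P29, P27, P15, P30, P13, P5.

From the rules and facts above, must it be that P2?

Forward chaining from the given facts derives: P35, P41, P36, P16, P32, P6, P23, P38, P22.
The only rule concluding P2 is R4, which needs P8; that is never established.

No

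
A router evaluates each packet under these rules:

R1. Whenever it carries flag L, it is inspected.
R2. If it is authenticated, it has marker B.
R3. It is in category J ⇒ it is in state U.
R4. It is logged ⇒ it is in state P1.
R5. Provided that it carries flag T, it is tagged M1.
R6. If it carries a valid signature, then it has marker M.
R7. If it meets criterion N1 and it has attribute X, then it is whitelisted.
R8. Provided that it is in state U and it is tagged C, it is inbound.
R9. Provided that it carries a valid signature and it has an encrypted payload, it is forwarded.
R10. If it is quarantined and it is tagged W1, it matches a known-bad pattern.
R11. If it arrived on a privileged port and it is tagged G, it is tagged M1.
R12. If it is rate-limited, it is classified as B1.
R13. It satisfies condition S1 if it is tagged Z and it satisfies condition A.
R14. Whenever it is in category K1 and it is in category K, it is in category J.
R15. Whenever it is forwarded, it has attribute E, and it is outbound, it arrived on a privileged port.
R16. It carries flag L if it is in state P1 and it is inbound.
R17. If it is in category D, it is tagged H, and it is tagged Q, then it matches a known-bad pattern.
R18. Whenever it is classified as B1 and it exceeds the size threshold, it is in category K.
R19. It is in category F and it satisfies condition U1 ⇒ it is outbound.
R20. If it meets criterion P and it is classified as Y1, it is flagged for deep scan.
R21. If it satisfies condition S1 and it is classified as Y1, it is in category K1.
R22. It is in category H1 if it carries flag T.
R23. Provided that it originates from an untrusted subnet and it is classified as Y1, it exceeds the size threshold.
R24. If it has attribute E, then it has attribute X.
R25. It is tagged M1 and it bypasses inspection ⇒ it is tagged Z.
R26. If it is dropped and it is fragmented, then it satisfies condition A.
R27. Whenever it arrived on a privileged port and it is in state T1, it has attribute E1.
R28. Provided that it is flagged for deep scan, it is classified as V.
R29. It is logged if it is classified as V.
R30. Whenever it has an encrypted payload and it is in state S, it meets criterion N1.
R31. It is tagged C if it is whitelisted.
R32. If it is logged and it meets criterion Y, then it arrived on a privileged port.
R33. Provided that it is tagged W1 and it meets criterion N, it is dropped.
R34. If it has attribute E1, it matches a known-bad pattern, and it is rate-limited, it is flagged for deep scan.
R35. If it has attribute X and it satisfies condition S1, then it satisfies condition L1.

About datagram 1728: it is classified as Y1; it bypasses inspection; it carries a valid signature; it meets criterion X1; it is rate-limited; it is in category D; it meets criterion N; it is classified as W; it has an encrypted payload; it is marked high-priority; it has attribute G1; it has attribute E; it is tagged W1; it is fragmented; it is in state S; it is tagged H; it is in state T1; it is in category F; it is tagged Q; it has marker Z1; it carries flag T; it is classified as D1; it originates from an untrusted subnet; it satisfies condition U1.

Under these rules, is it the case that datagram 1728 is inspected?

Yes

By R5 (it carries flag T): it is tagged M1.
By R9 (it carries a valid signature, it has an encrypted payload): it is forwarded.
By R12 (it is rate-limited): it is classified as B1.
By R17 (it is in category D, it is tagged H, it is tagged Q): it matches a known-bad pattern.
By R19 (it is in category F, it satisfies condition U1): it is outbound.
By R23 (it originates from an untrusted subnet, it is classified as Y1): it exceeds the size threshold.
By R24 (it has attribute E): it has attribute X.
By R25 (it is tagged M1, it bypasses inspection): it is tagged Z.
By R30 (it has an encrypted payload, it is in state S): it meets criterion N1.
By R33 (it is tagged W1, it meets criterion N): it is dropped.
By R7 (it meets criterion N1, it has attribute X): it is whitelisted.
By R15 (it is forwarded, it has attribute E, it is outbound): it arrived on a privileged port.
By R18 (it is classified as B1, it exceeds the size threshold): it is in category K.
By R26 (it is dropped, it is fragmented): it satisfies condition A.
By R27 (it arrived on a privileged port, it is in state T1): it has attribute E1.
By R31 (it is whitelisted): it is tagged C.
By R34 (it has attribute E1, it matches a known-bad pattern, it is rate-limited): it is flagged for deep scan.
By R13 (it is tagged Z, it satisfies condition A): it satisfies condition S1.
By R21 (it satisfies condition S1, it is classified as Y1): it is in category K1.
By R28 (it is flagged for deep scan): it is classified as V.
By R29 (it is classified as V): it is logged.
By R4 (it is logged): it is in state P1.
By R14 (it is in category K1, it is in category K): it is in category J.
By R3 (it is in category J): it is in state U.
By R8 (it is in state U, it is tagged C): it is inbound.
By R16 (it is in state P1, it is inbound): it carries flag L.
By R1 (it carries flag L): it is inspected.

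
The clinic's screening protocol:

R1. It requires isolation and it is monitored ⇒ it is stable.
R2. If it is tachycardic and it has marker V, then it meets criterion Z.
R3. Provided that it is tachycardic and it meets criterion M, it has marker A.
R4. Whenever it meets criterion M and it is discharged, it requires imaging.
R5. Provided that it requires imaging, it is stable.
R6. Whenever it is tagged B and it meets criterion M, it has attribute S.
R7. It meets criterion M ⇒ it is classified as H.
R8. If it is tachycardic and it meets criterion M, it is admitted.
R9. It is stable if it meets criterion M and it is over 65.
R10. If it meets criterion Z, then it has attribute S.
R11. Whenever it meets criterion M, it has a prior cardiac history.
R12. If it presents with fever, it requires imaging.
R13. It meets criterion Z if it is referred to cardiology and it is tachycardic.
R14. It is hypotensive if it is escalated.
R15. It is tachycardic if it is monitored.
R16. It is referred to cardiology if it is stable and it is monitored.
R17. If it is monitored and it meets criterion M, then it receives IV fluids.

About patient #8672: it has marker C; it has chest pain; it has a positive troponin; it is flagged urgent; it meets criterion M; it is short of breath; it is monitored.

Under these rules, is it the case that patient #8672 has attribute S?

Forward chaining from the given facts derives: is classified as H, has a prior cardiac history, is tachycardic, receives IV fluids, has marker A, is admitted.
Rules concluding "it has attribute S": R6 needs "it is tagged B"; R10 needs "it meets criterion Z" — none of these are established.

No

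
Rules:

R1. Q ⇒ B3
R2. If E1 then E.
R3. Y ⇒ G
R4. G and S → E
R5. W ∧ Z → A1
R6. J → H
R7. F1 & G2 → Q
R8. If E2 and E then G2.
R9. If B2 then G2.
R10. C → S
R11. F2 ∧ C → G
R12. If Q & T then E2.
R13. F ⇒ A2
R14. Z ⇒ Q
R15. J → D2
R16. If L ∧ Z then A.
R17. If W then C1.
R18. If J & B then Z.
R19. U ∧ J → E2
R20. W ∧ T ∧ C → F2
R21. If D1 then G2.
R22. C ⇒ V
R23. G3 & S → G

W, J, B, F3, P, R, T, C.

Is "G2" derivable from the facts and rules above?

Yes

S  (by R10: C)
Z  (by R18: J, B)
F2  (by R20: W, T, C)
G  (by R11: F2, C)
Q  (by R14: Z)
E  (by R4: G, S)
E2  (by R12: Q, T)
G2  (by R8: E2, E)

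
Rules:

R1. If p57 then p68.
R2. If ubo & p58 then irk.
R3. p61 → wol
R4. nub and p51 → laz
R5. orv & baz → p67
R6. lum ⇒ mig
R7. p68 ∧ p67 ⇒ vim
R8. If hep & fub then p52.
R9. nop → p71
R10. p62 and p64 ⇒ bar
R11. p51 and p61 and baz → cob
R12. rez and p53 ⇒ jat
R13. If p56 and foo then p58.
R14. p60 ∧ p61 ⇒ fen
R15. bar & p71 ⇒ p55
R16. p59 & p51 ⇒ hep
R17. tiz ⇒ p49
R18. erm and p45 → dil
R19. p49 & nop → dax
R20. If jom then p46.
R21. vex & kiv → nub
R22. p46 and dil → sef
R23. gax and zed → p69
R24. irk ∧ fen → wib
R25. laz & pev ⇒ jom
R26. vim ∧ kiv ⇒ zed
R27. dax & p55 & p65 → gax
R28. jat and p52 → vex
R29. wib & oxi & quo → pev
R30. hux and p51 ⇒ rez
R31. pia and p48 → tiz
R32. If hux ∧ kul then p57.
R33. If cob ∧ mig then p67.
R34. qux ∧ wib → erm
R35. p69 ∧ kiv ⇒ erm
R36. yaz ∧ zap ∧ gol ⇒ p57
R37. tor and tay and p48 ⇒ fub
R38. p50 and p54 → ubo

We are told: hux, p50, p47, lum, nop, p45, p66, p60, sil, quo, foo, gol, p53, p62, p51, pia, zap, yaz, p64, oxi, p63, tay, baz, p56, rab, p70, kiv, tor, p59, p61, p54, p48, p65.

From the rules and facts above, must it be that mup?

No

Forward chaining from the given facts derives: wol, mig, p71, bar, cob, p58, fen, p55, hep, rez, tiz, p67, p57, fub, ubo, p68, irk, vim, p52, jat, p49, dax, wib, zed, gax, vex, pev, nub, p69, erm, laz, dil, jom, p46, sef.
No rule has mup as its conclusion, and it is not among the given facts.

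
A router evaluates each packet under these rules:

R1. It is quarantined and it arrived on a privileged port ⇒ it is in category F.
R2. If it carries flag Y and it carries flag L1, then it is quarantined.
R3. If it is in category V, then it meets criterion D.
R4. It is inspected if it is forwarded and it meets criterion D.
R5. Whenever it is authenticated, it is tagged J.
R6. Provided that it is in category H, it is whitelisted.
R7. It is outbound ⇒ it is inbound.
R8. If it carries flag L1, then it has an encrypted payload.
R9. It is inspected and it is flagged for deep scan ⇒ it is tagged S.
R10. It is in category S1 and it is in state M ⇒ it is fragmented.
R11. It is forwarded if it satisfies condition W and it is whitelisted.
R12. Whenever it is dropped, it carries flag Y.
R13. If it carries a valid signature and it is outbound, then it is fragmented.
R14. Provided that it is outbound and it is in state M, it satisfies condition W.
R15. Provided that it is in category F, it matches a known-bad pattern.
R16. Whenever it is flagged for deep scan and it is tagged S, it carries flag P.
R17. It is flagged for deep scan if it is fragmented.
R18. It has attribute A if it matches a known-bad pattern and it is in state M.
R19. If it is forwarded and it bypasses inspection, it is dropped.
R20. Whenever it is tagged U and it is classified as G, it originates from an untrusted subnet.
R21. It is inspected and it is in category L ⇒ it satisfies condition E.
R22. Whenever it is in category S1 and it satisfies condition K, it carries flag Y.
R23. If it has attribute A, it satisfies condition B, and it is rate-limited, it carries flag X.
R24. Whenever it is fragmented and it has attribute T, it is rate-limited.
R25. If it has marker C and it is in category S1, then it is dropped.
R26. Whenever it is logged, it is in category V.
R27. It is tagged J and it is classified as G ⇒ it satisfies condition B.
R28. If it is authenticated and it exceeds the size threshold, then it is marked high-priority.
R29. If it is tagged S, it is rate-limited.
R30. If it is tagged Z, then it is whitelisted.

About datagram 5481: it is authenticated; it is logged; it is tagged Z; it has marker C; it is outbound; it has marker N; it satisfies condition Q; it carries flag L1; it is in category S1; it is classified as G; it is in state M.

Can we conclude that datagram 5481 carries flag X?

No

Forward chaining from the given facts derives: is tagged J, is inbound, has an encrypted payload, is fragmented, satisfies condition W, is flagged for deep scan, is dropped, is in category V, satisfies condition B, is whitelisted, meets criterion D, is forwarded, carries flag Y, is quarantined, is inspected, is tagged S, carries flag P, is rate-limited.
The only rule concluding "it carries flag X" is R23, which needs "it has attribute A"; that is never established.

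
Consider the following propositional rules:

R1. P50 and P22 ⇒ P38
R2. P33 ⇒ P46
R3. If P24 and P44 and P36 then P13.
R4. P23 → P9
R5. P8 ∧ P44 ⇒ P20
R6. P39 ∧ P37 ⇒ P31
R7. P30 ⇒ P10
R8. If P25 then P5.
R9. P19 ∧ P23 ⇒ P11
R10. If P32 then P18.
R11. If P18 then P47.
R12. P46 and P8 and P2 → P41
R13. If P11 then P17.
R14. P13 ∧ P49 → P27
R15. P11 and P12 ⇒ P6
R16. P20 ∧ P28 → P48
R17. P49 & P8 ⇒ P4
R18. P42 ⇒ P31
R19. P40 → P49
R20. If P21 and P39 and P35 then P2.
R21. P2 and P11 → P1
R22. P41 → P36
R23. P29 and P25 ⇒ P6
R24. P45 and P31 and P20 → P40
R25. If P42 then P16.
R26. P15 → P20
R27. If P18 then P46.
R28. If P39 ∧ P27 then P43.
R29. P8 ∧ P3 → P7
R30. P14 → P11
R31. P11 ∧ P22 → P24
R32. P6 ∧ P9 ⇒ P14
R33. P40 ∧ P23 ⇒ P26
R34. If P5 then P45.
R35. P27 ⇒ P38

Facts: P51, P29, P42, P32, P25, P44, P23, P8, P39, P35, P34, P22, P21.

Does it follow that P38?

Yes

P9  (by R4: P23)
P20  (by R5: P8, P44)
P5  (by R8: P25)
P18  (by R10: P32)
P31  (by R18: P42)
P2  (by R20: P21, P39, P35)
P6  (by R23: P29, P25)
P46  (by R27: P18)
P14  (by R32: P6, P9)
P45  (by R34: P5)
P41  (by R12: P46, P8, P2)
P36  (by R22: P41)
P40  (by R24: P45, P31, P20)
P11  (by R30: P14)
P24  (by R31: P11, P22)
P13  (by R3: P24, P44, P36)
P49  (by R19: P40)
P27  (by R14: P13, P49)
P38  (by R35: P27)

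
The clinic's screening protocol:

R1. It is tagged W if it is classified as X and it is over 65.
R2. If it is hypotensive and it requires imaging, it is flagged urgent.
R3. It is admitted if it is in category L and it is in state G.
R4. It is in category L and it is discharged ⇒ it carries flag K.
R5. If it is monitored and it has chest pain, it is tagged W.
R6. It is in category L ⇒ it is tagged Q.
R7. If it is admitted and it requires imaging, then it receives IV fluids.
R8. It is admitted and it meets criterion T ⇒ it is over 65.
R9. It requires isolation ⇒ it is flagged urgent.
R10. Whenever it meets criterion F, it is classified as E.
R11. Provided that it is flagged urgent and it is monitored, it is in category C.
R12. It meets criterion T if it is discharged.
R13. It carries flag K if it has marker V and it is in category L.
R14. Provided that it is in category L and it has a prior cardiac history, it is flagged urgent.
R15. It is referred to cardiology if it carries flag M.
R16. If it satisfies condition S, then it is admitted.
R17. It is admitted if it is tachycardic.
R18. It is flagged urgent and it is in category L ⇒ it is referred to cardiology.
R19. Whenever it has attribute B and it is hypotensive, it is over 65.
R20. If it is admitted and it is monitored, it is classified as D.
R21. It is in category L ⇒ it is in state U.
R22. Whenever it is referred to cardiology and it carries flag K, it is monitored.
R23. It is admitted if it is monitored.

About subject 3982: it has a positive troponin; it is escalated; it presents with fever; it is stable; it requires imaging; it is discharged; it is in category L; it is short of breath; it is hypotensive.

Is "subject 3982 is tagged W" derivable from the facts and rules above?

Forward chaining from the given facts derives: is flagged urgent, carries flag K, is tagged Q, meets criterion T, is referred to cardiology, is in state U, is monitored, is admitted, receives IV fluids, is over 65, is in category C, is classified as D.
Rules concluding "it is tagged W": R1 needs "it is classified as X"; R5 needs "it has chest pain" — none of these are established.

No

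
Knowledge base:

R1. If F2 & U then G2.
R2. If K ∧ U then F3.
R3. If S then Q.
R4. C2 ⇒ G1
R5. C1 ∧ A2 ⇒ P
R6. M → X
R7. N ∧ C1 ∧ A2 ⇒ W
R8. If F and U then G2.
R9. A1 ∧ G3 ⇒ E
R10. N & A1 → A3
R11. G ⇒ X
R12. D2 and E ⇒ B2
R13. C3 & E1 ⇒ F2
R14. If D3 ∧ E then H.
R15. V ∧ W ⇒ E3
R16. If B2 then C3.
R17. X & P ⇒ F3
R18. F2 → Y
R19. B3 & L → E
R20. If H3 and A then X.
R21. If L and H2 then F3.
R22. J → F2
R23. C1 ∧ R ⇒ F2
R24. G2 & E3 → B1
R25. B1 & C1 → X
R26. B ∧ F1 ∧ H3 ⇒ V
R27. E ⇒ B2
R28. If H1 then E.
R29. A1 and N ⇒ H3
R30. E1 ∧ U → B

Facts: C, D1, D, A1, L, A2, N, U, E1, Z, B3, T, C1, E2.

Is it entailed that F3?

Forward chaining from the given facts derives: P, W, A3, E, B2, H3, B, C3, F2, Y, G2.
Rules concluding F3: R2 needs K; R17 needs X; R21 needs H2 — none of these are established.

No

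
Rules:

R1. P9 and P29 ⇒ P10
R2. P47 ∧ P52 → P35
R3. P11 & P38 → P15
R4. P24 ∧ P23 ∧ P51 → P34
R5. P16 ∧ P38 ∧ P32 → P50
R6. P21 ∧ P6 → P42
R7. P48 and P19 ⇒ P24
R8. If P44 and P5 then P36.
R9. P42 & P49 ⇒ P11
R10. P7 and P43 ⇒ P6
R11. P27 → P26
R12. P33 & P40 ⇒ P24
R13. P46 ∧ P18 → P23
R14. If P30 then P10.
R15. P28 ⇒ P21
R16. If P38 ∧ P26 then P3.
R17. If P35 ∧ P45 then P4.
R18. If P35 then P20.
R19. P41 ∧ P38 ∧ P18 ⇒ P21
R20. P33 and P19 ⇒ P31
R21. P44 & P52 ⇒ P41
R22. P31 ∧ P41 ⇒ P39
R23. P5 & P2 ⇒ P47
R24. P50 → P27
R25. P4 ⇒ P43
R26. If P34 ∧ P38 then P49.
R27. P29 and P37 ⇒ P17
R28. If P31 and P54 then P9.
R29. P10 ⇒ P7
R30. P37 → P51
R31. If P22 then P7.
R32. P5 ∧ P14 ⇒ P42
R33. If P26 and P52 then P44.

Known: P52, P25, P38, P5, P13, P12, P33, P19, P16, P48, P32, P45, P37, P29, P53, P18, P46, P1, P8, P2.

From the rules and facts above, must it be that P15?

No

Forward chaining from the given facts derives: P50, P24, P23, P31, P47, P27, P17, P51, P35, P34, P26, P3, P4, P20, P43, P49, P44, P36, P41, P39, P21.
The only rule concluding P15 is R3, which needs P11; that is never established.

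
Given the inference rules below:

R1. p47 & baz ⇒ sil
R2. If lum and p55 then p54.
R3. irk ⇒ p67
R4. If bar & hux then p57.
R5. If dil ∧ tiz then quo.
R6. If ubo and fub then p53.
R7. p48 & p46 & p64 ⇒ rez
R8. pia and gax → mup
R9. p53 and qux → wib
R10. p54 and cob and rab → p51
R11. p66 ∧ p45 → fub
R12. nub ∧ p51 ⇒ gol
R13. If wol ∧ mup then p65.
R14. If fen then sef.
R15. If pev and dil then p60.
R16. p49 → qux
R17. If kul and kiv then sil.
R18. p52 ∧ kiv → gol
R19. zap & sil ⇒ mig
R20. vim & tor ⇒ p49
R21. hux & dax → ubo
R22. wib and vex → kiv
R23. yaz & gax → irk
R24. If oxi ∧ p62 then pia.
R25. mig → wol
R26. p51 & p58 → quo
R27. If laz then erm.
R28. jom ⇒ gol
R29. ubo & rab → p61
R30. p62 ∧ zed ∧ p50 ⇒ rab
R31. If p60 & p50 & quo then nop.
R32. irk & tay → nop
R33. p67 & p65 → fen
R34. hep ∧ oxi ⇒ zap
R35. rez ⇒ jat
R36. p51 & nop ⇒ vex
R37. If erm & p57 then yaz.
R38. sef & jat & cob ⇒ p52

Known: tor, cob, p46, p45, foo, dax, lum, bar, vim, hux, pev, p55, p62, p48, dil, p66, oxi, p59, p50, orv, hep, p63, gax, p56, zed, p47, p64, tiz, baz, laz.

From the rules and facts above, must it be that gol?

sil  (by R1: p47, baz)
p54  (by R2: lum, p55)
p57  (by R4: bar, hux)
quo  (by R5: dil, tiz)
rez  (by R7: p48, p46, p64)
fub  (by R11: p66, p45)
p60  (by R15: pev, dil)
p49  (by R20: vim, tor)
ubo  (by R21: hux, dax)
pia  (by R24: oxi, p62)
erm  (by R27: laz)
rab  (by R30: p62, zed, p50)
nop  (by R31: p60, p50, quo)
zap  (by R34: hep, oxi)
jat  (by R35: rez)
yaz  (by R37: erm, p57)
p53  (by R6: ubo, fub)
mup  (by R8: pia, gax)
p51  (by R10: p54, cob, rab)
qux  (by R16: p49)
mig  (by R19: zap, sil)
irk  (by R23: yaz, gax)
wol  (by R25: mig)
vex  (by R36: p51, nop)
p67  (by R3: irk)
wib  (by R9: p53, qux)
p65  (by R13: wol, mup)
kiv  (by R22: wib, vex)
fen  (by R33: p67, p65)
sef  (by R14: fen)
p52  (by R38: sef, jat, cob)
gol  (by R18: p52, kiv)

Yes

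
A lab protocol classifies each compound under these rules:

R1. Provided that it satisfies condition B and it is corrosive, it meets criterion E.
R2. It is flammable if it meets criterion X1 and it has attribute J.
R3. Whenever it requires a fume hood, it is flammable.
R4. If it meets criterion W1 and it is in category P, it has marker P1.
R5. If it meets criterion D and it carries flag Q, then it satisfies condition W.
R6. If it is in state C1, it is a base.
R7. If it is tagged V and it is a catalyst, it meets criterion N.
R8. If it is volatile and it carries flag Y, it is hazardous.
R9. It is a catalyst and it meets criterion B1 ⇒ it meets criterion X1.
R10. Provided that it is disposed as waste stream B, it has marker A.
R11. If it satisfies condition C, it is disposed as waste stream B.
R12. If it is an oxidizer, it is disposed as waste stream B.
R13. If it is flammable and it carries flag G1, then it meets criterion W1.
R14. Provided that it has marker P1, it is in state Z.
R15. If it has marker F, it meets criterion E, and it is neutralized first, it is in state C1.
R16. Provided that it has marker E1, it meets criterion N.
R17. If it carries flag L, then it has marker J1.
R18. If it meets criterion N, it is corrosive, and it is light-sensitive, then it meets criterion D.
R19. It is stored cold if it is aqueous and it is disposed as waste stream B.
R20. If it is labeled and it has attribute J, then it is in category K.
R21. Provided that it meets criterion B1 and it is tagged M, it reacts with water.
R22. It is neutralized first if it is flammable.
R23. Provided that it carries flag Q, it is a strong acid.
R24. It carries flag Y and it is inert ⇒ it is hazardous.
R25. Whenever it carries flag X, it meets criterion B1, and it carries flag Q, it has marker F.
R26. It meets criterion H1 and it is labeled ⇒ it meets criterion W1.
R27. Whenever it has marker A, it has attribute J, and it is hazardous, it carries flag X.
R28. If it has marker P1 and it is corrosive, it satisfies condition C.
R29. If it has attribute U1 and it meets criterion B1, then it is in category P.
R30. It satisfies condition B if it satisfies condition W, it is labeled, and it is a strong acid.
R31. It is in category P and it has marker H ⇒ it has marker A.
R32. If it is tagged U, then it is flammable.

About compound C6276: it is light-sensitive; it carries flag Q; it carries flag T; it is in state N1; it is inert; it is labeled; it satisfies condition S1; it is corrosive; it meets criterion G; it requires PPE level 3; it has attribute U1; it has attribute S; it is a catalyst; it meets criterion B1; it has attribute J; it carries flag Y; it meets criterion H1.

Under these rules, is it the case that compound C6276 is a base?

Forward chaining from the given facts derives: meets criterion X1, is in category K, is a strong acid, is hazardous, meets criterion W1, is in category P, is flammable, has marker P1, is in state Z, is neutralized first, satisfies condition C, is disposed as waste stream B, has marker A, carries flag X, has marker F.
The only rule concluding "it is a base" is R6, which needs "it is in state C1"; that is never established.

No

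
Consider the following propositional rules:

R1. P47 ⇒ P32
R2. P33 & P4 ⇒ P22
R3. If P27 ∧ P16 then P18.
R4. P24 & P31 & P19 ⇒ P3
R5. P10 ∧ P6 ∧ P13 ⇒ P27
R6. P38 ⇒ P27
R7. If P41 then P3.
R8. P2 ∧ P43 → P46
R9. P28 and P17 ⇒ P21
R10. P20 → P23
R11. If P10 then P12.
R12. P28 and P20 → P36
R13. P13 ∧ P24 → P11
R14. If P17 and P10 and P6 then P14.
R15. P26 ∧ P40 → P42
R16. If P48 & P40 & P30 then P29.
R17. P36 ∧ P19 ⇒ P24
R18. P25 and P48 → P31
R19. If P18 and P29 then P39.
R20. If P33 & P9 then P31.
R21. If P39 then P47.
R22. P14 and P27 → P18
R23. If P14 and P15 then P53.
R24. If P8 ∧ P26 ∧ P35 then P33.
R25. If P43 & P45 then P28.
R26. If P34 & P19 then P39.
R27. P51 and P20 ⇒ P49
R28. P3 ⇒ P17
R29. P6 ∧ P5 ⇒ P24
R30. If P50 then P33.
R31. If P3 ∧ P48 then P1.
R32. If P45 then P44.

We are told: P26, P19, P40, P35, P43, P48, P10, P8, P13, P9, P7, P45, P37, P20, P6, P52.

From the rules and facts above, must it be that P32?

No

Forward chaining from the given facts derives: P27, P23, P12, P42, P33, P28, P44, P36, P24, P31, P3, P11, P17, P1, P21, P14, P18.
The only rule concluding P32 is R1, which needs P47; that is never established.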